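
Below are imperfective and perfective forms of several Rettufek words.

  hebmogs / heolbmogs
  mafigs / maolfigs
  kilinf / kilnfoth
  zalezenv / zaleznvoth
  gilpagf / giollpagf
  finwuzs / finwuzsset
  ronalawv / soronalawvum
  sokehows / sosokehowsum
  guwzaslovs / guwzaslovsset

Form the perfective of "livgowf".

"livgowf" has second-to-last letter 'w'. The stems whose second-to-last letter is 'w' (sokehows → sosokehowsum, ronalawv → soronalawvum) add so- … -um around the stem.
The other patterns: stems whose second-to-last letter is 'n' delete the last vowel and add -oth; stems whose second-to-last letter is 'g' insert -ol- after the first vowel; stems whose second-to-last letter is 'v' or 'z' double the final consonant and add -et.
So livgowf → solivgowfum.

solivgowfum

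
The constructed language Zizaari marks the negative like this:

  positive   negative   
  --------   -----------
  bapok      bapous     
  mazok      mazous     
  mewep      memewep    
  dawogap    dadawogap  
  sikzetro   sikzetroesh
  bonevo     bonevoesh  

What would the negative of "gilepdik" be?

bapok and bonevo both have last vowel 'o' yet inflect differently (bapous, bonevoesh), so the last vowel is not what conditions the rule; the final letter is.
"gilepdik" ends in -k. The stems ending in -k (bapok → bapous, mazok → mazous) drop the final letter and add -us.
So gilepdik → gilepdius.

gilepdius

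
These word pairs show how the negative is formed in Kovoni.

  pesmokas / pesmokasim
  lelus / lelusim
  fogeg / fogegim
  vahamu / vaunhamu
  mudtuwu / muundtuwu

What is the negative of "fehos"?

"fehos" ends in a consonant. The stems ending in a consonant (pesmokas → pesmokasim, lelus → lelusim, fogeg → fogegim) add -im.
So fehos → fehosim.

fehosim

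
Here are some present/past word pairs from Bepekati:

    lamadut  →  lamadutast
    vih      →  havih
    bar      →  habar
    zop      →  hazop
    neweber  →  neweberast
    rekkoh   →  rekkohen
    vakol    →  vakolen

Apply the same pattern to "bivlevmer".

bivlevmerast

"bivlevmer" has 3 vowels. The stems with 3 vowels (lamadut → lamadutast, neweber → neweberast) add -ast.
The other patterns: stems with 1 vowel add the prefix ha-; stems with 2 vowels add -en.
So bivlevmer → bivlevmerast.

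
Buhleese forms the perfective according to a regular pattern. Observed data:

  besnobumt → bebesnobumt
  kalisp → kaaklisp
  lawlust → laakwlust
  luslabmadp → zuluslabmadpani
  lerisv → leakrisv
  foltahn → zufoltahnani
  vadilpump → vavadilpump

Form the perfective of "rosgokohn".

zurosgokohnani

kalisp and vadilpump both end in -p yet inflect differently (kaaklisp, vavadilpump), so the final letter is not what conditions the rule; the second-to-last letter is.
"rosgokohn" has second-to-last letter 'h'. The one such stem in the data (foltahn → zufoltahnani) adds zu- … -ani around the stem, so the same rule applies.
So rosgokohn → zurosgokohnani.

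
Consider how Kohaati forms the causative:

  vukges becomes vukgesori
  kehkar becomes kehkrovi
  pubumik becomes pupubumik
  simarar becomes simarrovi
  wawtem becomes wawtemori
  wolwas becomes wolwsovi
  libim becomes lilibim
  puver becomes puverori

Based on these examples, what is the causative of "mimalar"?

libim and wawtem both end in -m yet inflect differently (lilibim, wawtemori), so the final letter is not what conditions the rule; the last vowel is.
"mimalar" has last vowel 'a'. The stems whose last vowel is 'a' (wolwas → wolwsovi, simarar → simarrovi, kehkar → kehkrovi) delete the last vowel and add -ovi.
So mimalar → mimalrovi.

mimalrovi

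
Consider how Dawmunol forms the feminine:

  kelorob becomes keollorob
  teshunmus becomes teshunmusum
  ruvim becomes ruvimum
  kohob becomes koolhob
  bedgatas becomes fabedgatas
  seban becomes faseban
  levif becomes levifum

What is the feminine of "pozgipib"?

bedgatas and teshunmus both end in -s yet inflect differently (fabedgatas, teshunmusum), so the final letter is not what conditions the rule; the last vowel is.
"pozgipib" has last vowel 'i'. The stems whose last vowel is 'i' (ruvim → ruvimum, levif → levifum) add -um.
So pozgipib → pozgipibum.

pozgipibum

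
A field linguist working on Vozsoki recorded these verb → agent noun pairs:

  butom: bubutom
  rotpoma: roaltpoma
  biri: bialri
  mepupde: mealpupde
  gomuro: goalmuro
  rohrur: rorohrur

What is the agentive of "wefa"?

"wefa" ends in a vowel. The stems ending in a vowel (rotpoma → roaltpoma, gomuro → goalmuro, biri → bialri) insert -al- after the first vowel.
So wefa → wealfa.

wealfa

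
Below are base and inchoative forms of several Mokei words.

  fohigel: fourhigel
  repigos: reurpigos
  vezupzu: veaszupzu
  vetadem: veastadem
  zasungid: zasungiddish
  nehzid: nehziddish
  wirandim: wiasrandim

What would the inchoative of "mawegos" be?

wirandim and zasungid both have last vowel 'i' yet inflect differently (wiasrandim, zasungiddish), so the last vowel is not what conditions the rule; the final letter is.
"mawegos" ends in -s. The one such stem in the data (repigos → reurpigos) inserts -ur- after the first vowel (as does fohigel), so the same rule applies.
So mawegos → maurwegos.

maurwegos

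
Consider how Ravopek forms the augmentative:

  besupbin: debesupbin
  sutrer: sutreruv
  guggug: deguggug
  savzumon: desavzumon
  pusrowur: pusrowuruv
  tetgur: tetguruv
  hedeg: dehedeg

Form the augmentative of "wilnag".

dewilnag

sutrer and hedeg both have last vowel 'e' yet inflect differently (sutreruv, dehedeg), so the last vowel is not what conditions the rule; the final letter is.
"wilnag" ends in -g. The stems ending in -g (hedeg → dehedeg, guggug → deguggug) add the prefix de-.
The other pattern: stems ending in -r add -uv.
So wilnag → dewilnag.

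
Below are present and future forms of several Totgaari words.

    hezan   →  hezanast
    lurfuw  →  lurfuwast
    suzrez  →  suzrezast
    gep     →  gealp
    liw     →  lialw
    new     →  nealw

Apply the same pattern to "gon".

"gon" has 1 vowel. The stems with 1 vowel (gep → gealp, liw → lialw, new → nealw) insert -al- after the first vowel.
So gon → goaln.

goaln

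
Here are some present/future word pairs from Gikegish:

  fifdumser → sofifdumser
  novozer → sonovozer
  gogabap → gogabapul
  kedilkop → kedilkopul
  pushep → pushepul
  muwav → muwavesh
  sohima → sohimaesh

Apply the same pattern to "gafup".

fifdumser and pushep both have last vowel 'e' yet inflect differently (sofifdumser, pushepul), so the last vowel is not what conditions the rule; the final letter is.
"gafup" ends in -p. The stems ending in -p (gogabap → gogabapul, kedilkop → kedilkopul, pushep → pushepul) add -ul.
The other patterns: stems ending in -r add the prefix so-; stems ending in -a or -v add -esh.
So gafup → gafupul.

gafupul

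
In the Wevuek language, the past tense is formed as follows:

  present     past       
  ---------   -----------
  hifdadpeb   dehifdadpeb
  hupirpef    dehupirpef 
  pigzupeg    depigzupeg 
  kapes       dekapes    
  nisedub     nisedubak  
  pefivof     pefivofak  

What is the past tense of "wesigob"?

wesigobak

"wesigob" has last vowel 'o'. The one such stem in the data (pefivof → pefivofak) adds -ak, so the same rule applies.
The other pattern: stems whose last vowel is 'e' add the prefix de-.
So wesigob → wesigobak.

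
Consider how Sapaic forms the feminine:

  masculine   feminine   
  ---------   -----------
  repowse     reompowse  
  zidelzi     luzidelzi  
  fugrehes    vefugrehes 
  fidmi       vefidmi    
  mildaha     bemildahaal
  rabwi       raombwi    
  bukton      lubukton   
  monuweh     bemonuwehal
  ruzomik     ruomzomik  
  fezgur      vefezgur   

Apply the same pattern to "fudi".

vefudi

"fudi" begins with f-. The stems beginning with f- (fezgur → vefezgur, fugrehes → vefugrehes, fidmi → vefidmi) add the prefix ve-.
The other patterns: stems beginning with r- insert -om- after the first vowel; stems beginning with m- add be- … -al around the stem; stems beginning with b- or z- add the prefix lu-.
So fudi → vefudi.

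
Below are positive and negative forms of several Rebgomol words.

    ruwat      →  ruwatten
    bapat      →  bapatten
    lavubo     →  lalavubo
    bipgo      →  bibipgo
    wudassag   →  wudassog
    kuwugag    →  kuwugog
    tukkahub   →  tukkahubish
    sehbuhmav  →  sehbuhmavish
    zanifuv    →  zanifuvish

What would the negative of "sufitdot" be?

sufitdotten

ruwat and wudassag both have last vowel 'a' yet inflect differently (ruwatten, wudassog), so the last vowel is not what conditions the rule; the final letter is.
"sufitdot" ends in -t. The stems ending in -t (ruwat → ruwatten, bapat → bapatten) double the final consonant and add -en.
So sufitdot → sufitdotten.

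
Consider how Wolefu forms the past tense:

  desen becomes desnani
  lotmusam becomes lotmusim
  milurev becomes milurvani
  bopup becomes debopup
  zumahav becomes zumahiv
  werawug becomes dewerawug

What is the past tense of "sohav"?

sohiv

zumahav and milurev both end in -v yet inflect differently (zumahiv, milurvani), so the final letter is not what conditions the rule; the last vowel is.
"sohav" has last vowel 'a'. The stems whose last vowel is 'a' (zumahav → zumahiv, lotmusam → lotmusim) change the last vowel to 'i'.
The other patterns: stems whose last vowel is 'u' add the prefix de-; stems whose last vowel is 'e' delete the last vowel and add -ani.
So sohav → sohiv.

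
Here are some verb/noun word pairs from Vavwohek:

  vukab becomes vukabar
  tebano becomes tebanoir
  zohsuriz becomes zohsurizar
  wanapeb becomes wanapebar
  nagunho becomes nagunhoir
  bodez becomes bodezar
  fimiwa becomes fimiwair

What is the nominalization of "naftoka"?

naftokair

"naftoka" ends in a vowel. The stems ending in a vowel (nagunho → nagunhoir, tebano → tebanoir, fimiwa → fimiwair) add -ir.
The other pattern: stems ending in a consonant add -ar.
So naftoka → naftokair.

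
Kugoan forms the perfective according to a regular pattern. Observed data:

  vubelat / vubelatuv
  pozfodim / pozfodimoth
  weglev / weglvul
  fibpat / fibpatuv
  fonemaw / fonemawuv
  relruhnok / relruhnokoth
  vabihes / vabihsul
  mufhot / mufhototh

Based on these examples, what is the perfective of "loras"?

lorasuv

fibpat and mufhot both end in -t yet inflect differently (fibpatuv, mufhototh), so the final letter is not what conditions the rule; the last vowel is.
"loras" has last vowel 'a'. The stems whose last vowel is 'a' (fibpat → fibpatuv, fonemaw → fonemawuv, vubelat → vubelatuv) add -uv.
So loras → lorasuv.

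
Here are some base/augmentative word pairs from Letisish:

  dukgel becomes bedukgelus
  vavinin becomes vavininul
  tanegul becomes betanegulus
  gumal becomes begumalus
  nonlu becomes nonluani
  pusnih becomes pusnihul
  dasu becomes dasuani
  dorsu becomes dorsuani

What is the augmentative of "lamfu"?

lamfuani

"lamfu" ends in -u. The stems ending in -u (nonlu → nonluani, dasu → dasuani, dorsu → dorsuani) add -ani.
So lamfu → lamfuani.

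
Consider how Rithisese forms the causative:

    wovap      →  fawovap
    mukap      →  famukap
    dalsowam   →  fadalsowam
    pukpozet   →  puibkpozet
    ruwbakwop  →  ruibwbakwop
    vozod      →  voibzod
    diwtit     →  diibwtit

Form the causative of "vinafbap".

wovap and ruwbakwop both end in -p yet inflect differently (fawovap, ruibwbakwop), so the final letter is not what conditions the rule; the last vowel is.
"vinafbap" has last vowel 'a'. The stems whose last vowel is 'a' (wovap → fawovap, mukap → famukap, dalsowam → fadalsowam) add the prefix fa-.
The other pattern: stems whose last vowel is 'e', 'i' or 'o' insert -ib- after the first vowel.
So vinafbap → favinafbap.

favinafbap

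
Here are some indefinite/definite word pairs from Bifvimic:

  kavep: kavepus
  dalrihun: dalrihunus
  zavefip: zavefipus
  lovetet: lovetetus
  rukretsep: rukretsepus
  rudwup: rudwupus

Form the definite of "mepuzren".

mepuzrenus

Every pair shown (kavep → kavepus, dalrihun → dalrihunus, zavefip → zavefipus, …) follows the same rule: add -us.
So mepuzren → mepuzrenus.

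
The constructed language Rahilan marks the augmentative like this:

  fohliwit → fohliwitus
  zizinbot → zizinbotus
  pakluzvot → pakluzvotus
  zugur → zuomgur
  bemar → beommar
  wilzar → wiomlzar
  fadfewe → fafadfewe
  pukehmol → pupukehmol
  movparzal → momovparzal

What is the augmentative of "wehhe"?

zizinbot and pukehmol both have last vowel 'o' yet inflect differently (zizinbotus, pupukehmol), so the last vowel is not what conditions the rule; the final letter is.
"wehhe" ends in -e. The one such stem in the data (fadfewe → fafadfewe) repeats the first consonant+vowel as a prefix (as do pukehmol, movparzal), so the same rule applies.
So wehhe → wewehhe.

wewehhe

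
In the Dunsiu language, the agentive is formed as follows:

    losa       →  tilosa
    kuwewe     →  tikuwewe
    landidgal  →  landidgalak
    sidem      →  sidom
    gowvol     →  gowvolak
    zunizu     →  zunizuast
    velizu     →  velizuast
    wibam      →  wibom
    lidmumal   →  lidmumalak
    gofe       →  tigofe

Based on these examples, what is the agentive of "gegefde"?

wibam and landidgal both have last vowel 'a' yet inflect differently (wibom, landidgalak), so the last vowel is not what conditions the rule; the final letter is.
"gegefde" ends in -e. The stems ending in -e (kuwewe → tikuwewe, gofe → tigofe) add the prefix ti-.
The other patterns: stems ending in -u add -ast; stems ending in -m change the last vowel to 'o'; stems ending in -l add -ak.
So gegefde → tigegefde.

tigegefde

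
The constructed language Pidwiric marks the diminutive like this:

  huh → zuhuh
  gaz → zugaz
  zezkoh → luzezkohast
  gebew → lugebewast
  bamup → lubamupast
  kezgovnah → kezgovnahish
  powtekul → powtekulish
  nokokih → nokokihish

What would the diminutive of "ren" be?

"ren" has 1 vowel. The stems with 1 vowel (huh → zuhuh, gaz → zugaz) add the prefix zu-.
So ren → zuren.

zuren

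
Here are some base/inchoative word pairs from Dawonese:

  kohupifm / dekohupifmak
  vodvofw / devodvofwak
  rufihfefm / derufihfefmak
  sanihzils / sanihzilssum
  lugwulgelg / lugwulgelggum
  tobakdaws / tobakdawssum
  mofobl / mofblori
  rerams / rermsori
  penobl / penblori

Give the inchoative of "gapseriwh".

sanihzils and rerams both end in -s yet inflect differently (sanihzilssum, rermsori), so the final letter is not what conditions the rule; the second-to-last letter is.
"gapseriwh" has second-to-last letter 'w'. The one such stem in the data (tobakdaws → tobakdawssum) doubles the final consonant and adds -um (as do sanihzils, lugwulgelg), so the same rule applies.
So gapseriwh → gapseriwhhum.

gapseriwhhum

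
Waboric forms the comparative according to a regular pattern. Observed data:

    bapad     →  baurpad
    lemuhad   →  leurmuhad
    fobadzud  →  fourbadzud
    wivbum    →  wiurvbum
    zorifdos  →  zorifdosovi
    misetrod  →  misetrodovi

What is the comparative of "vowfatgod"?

lemuhad and misetrod both end in -d yet inflect differently (leurmuhad, misetrodovi), so the final letter is not what conditions the rule; the last vowel is.
"vowfatgod" has last vowel 'o'. The stems whose last vowel is 'o' (zorifdos → zorifdosovi, misetrod → misetrodovi) add -ovi.
So vowfatgod → vowfatgodovi.

vowfatgodovi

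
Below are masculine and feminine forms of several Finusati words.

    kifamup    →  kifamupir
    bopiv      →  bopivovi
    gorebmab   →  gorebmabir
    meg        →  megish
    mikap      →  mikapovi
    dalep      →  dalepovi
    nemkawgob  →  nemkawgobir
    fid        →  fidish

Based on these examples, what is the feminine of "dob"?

mikap and kifamup both end in -p yet inflect differently (mikapovi, kifamupir), so the final letter is not what conditions the rule; the number of vowels is.
"dob" has 1 vowel. The stems with 1 vowel (meg → megish, fid → fidish) add -ish.
So dob → dobish.

dobish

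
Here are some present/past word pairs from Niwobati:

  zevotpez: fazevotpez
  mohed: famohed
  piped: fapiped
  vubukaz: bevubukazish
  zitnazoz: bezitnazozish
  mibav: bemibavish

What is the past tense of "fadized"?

fafadized

zevotpez and vubukaz both end in -z yet inflect differently (fazevotpez, bevubukazish), so the final letter is not what conditions the rule; the last vowel is.
"fadized" has last vowel 'e'. The stems whose last vowel is 'e' (zevotpez → fazevotpez, mohed → famohed, piped → fapiped) add the prefix fa-.
The other pattern: stems whose last vowel is 'a' or 'o' add be- … -ish around the stem.
So fadized → fafadized.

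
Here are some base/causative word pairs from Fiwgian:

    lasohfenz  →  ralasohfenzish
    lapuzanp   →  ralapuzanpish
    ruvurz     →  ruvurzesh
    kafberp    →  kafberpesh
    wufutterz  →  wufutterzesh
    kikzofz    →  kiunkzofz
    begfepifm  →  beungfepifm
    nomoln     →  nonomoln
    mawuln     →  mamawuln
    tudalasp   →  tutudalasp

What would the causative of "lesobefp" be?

lasohfenz and ruvurz both end in -z yet inflect differently (ralasohfenzish, ruvurzesh), so the final letter is not what conditions the rule; the second-to-last letter is.
"lesobefp" has second-to-last letter 'f'. The stems whose second-to-last letter is 'f' (kikzofz → kiunkzofz, begfepifm → beungfepifm) insert -un- after the first vowel.
The other patterns: stems whose second-to-last letter is 'n' add ra- … -ish around the stem; stems whose second-to-last letter is 'r' add -esh; stems whose second-to-last letter is 'l' or 's' repeat the first consonant+vowel as a prefix.
So lesobefp → leunsobefp.

leunsobefp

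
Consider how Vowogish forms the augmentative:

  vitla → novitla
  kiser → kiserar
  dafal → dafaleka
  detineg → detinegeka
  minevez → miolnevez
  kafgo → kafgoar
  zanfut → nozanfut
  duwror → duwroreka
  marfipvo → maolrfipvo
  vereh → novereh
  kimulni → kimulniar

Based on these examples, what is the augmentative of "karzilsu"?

"karzilsu" begins with k-. The stems beginning with k- (kiser → kiserar, kimulni → kimulniar, kafgo → kafgoar) add -ar.
So karzilsu → karzilsuar.

karzilsuar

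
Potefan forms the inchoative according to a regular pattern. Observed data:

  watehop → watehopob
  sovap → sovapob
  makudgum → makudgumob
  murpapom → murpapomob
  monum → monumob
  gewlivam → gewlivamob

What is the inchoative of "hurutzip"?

Every pair shown (watehop → watehopob, sovap → sovapob, makudgum → makudgumob, …) follows the same rule: add -ob.
So hurutzip → hurutzipob.

hurutzipob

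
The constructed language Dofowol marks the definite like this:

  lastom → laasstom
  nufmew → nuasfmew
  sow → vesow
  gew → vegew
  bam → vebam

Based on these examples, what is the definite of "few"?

vefew

nufmew and sow both end in -w yet inflect differently (nuasfmew, vesow), so the final letter is not what conditions the rule; the number of vowels is.
"few" has 1 vowel. The stems with 1 vowel (sow → vesow, gew → vegew, bam → vebam) add the prefix ve-.
The other pattern: stems with 2 vowels insert -as- after the first vowel.
So few → vefew.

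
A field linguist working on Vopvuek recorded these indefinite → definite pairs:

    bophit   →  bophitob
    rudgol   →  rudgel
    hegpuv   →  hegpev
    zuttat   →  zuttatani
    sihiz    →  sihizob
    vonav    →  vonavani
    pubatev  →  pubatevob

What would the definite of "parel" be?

hegpuv and vonav both end in -v yet inflect differently (hegpev, vonavani), so the final letter is not what conditions the rule; the last vowel is.
"parel" has last vowel 'e'. The one such stem in the data (pubatev → pubatevob) adds -ob, so the same rule applies.
So parel → parelob.

parelob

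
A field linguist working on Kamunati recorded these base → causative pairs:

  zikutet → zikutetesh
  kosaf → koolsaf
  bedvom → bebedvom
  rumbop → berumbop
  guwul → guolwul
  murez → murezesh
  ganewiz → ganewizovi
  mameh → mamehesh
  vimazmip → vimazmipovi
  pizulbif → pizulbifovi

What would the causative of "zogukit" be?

zogukitovi

rumbop and vimazmip both end in -p yet inflect differently (berumbop, vimazmipovi), so the final letter is not what conditions the rule; the last vowel is.
"zogukit" has last vowel 'i'. The stems whose last vowel is 'i' (vimazmip → vimazmipovi, ganewiz → ganewizovi, pizulbif → pizulbifovi) add -ovi.
The other patterns: stems whose last vowel is 'e' add -esh; stems whose last vowel is 'o' add the prefix be-; stems whose last vowel is 'a' or 'u' insert -ol- after the first vowel.
So zogukit → zogukitovi.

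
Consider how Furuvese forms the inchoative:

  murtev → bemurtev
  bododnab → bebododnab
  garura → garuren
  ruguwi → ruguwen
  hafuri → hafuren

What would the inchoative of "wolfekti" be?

wolfekten

"wolfekti" ends in a vowel. The stems ending in a vowel (garura → garuren, hafuri → hafuren, ruguwi → ruguwen) drop the final letter and add -en.
The other pattern: stems ending in a consonant add the prefix be-.
So wolfekti → wolfekten.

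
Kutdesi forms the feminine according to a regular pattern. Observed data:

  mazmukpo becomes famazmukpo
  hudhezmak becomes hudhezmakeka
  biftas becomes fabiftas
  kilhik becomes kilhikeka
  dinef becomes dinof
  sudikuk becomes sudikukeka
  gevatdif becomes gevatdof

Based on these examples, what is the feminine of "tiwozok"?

kilhik and gevatdif both have last vowel 'i' yet inflect differently (kilhikeka, gevatdof), so the last vowel is not what conditions the rule; the final letter is.
"tiwozok" ends in -k. The stems ending in -k (hudhezmak → hudhezmakeka, kilhik → kilhikeka, sudikuk → sudikukeka) add -eka.
The other patterns: stems ending in -f change the last vowel to 'o'; stems ending in -o or -s add the prefix fa-.
So tiwozok → tiwozokeka.

tiwozokeka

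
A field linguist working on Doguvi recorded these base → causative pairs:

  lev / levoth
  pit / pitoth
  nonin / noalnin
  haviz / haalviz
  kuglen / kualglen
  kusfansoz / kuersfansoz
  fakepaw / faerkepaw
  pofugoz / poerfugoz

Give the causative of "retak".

realtak

"retak" has 2 vowels. The stems with 2 vowels (nonin → noalnin, haviz → haalviz, kuglen → kualglen) insert -al- after the first vowel.
So retak → realtak.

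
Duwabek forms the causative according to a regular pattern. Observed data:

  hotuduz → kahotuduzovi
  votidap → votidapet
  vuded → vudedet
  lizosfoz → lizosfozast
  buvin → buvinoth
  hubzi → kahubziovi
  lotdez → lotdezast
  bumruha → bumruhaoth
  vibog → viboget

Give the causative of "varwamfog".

hotuduz and lotdez both end in -z yet inflect differently (kahotuduzovi, lotdezast), so the final letter is not what conditions the rule; the first letter is.
"varwamfog" begins with v-. The stems beginning with v- (votidap → votidapet, vuded → vudedet, vibog → viboget) add -et.
So varwamfog → varwamfoget.

varwamfoget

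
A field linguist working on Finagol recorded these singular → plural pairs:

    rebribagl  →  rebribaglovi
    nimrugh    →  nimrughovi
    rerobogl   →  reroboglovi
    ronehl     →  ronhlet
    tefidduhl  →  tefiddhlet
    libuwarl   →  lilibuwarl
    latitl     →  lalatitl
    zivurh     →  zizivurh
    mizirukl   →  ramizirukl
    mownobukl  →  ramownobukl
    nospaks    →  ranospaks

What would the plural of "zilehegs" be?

zilehegsovi

"zilehegs" has second-to-last letter 'g'. The stems whose second-to-last letter is 'g' (rebribagl → rebribaglovi, nimrugh → nimrughovi, rerobogl → reroboglovi) add -ovi.
So zilehegs → zilehegsovi.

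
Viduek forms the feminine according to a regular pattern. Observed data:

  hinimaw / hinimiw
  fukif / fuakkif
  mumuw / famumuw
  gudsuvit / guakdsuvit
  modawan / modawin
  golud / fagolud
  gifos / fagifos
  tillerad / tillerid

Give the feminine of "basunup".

"basunup" has last vowel 'u'. The stems whose last vowel is 'u' (golud → fagolud, mumuw → famumuw) add the prefix fa-.
So basunup → fabasunup.

fabasunup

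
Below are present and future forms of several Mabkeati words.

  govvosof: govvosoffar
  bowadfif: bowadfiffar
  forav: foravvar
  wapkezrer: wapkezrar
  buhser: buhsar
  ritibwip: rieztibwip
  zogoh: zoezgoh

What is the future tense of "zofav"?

"zofav" ends in -v. The one such stem in the data (forav → foravvar) doubles the final consonant and adds -ar (as do govvosof, bowadfif), so the same rule applies.
The other patterns: stems ending in -r change the last vowel to 'a'; stems ending in -h or -p insert -ez- after the first vowel.
So zofav → zofavvar.

zofavvar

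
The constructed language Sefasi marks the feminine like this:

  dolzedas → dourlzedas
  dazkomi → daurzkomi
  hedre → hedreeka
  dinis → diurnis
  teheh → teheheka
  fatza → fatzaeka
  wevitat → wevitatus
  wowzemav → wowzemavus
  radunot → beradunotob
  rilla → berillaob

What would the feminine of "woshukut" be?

woshukutus

radunot and wevitat both end in -t yet inflect differently (beradunotob, wevitatus), so the final letter is not what conditions the rule; the first letter is.
"woshukut" begins with w-. The stems beginning with w- (wowzemav → wowzemavus, wevitat → wevitatus) add -us.
So woshukut → woshukutus.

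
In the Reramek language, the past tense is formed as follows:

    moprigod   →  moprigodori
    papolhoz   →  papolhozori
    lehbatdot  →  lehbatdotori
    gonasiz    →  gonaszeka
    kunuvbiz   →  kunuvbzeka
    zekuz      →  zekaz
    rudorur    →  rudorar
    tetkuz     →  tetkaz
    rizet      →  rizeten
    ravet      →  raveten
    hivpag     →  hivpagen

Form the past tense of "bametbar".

papolhoz and gonasiz both end in -z yet inflect differently (papolhozori, gonaszeka), so the final letter is not what conditions the rule; the last vowel is.
"bametbar" has last vowel 'a'. The one such stem in the data (hivpag → hivpagen) adds -en, so the same rule applies.
So bametbar → bametbaren.

bametbaren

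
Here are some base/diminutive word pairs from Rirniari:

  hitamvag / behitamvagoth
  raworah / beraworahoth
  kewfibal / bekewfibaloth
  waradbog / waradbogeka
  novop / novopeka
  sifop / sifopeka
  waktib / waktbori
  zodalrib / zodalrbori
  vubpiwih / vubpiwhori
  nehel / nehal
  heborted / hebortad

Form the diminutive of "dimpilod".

dimpilodeka

hitamvag and waradbog both end in -g yet inflect differently (behitamvagoth, waradbogeka), so the final letter is not what conditions the rule; the last vowel is.
"dimpilod" has last vowel 'o'. The stems whose last vowel is 'o' (waradbog → waradbogeka, novop → novopeka, sifop → sifopeka) add -eka.
So dimpilod → dimpilodeka.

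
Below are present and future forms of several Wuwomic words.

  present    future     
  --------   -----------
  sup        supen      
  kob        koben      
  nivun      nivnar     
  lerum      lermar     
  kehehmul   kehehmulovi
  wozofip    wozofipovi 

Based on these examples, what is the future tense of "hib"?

sup and wozofip both end in -p yet inflect differently (supen, wozofipovi), so the final letter is not what conditions the rule; the number of vowels is.
"hib" has 1 vowel. The stems with 1 vowel (sup → supen, kob → koben) add -en.
The other patterns: stems with 2 vowels delete the last vowel and add -ar; stems with 3 vowels add -ovi.
So hib → hiben.

hiben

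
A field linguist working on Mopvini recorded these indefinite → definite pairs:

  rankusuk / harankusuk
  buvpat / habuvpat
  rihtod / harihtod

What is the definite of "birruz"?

Every pair shown (rankusuk → harankusuk, buvpat → habuvpat, rihtod → harihtod) follows the same rule: add the prefix ha-.
So birruz → habirruz.

habirruz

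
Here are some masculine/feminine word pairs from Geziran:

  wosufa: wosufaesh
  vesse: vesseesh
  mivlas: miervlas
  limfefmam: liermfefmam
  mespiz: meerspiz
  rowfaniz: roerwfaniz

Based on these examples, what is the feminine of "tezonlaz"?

teerzonlaz

wosufa and mivlas both have last vowel 'a' yet inflect differently (wosufaesh, miervlas), so the last vowel is not what conditions the rule; whether the stem ends in a vowel or a consonant is.
"tezonlaz" ends in a consonant. The stems ending in a consonant (mivlas → miervlas, rowfaniz → roerwfaniz, mespiz → meerspiz) insert -er- after the first vowel.
So tezonlaz → teerzonlaz.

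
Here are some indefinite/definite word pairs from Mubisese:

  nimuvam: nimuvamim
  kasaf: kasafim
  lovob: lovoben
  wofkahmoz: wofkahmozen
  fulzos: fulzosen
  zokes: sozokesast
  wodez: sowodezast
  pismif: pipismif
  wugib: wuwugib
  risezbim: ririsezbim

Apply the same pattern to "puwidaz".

puwidazim

fulzos and zokes both end in -s yet inflect differently (fulzosen, sozokesast), so the final letter is not what conditions the rule; the last vowel is.
"puwidaz" has last vowel 'a'. The stems whose last vowel is 'a' (nimuvam → nimuvamim, kasaf → kasafim) add -im.
So puwidaz → puwidazim.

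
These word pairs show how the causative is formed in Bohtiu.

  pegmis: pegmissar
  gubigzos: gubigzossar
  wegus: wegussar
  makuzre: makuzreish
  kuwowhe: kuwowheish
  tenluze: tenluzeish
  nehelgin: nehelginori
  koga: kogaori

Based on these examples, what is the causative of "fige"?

figeish

pegmis and nehelgin both have last vowel 'i' yet inflect differently (pegmissar, nehelginori), so the last vowel is not what conditions the rule; the final letter is.
"fige" ends in -e. The stems ending in -e (makuzre → makuzreish, kuwowhe → kuwowheish, tenluze → tenluzeish) add -ish.
So fige → figeish.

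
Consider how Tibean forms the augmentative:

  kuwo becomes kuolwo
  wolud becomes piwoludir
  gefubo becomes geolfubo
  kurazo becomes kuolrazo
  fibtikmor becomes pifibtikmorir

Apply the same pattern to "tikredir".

pitikredirir

kurazo and fibtikmor both have last vowel 'o' yet inflect differently (kuolrazo, pifibtikmorir), so the last vowel is not what conditions the rule; the final letter is.
"tikredir" ends in -r. The one such stem in the data (fibtikmor → pifibtikmorir) adds pi- … -ir around the stem, so the same rule applies.
The other pattern: stems ending in -o insert -ol- after the first vowel.
So tikredir → pitikredirir.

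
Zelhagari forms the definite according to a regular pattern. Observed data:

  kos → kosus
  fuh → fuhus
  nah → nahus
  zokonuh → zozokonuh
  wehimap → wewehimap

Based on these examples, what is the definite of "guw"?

"guw" has 1 vowel. The stems with 1 vowel (kos → kosus, nah → nahus, fuh → fuhus) add -us.
The other pattern: stems with 3 vowels repeat the first consonant+vowel as a prefix.
So guw → guwus.

guwus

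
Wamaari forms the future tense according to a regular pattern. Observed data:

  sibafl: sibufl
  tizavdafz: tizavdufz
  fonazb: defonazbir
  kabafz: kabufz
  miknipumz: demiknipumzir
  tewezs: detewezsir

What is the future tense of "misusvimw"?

demisusvimwir

kabafz and miknipumz both end in -z yet inflect differently (kabufz, demiknipumzir), so the final letter is not what conditions the rule; the second-to-last letter is.
"misusvimw" has second-to-last letter 'm'. The one such stem in the data (miknipumz → demiknipumzir) adds de- … -ir around the stem, so the same rule applies.
The other pattern: stems whose second-to-last letter is 'f' change the last vowel to 'u'.
So misusvimw → demisusvimwir.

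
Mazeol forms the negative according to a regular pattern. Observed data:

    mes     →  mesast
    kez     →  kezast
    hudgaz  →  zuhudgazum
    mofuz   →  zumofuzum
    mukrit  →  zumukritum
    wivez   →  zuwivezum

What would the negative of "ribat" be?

kez and hudgaz both end in -z yet inflect differently (kezast, zuhudgazum), so the final letter is not what conditions the rule; the number of vowels is.
"ribat" has 2 vowels. The stems with 2 vowels (hudgaz → zuhudgazum, mofuz → zumofuzum, mukrit → zumukritum) add zu- … -um around the stem.
So ribat → zuribatum.

zuribatum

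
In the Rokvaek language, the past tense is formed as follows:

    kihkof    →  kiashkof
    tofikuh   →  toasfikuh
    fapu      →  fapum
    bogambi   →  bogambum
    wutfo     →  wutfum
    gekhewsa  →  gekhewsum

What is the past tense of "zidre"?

zidrum

tofikuh and fapu both have last vowel 'u' yet inflect differently (toasfikuh, fapum), so the last vowel is not what conditions the rule; whether the stem ends in a vowel or a consonant is.
"zidre" ends in a vowel. The stems ending in a vowel (fapu → fapum, bogambi → bogambum, wutfo → wutfum) drop the final letter and add -um.
The other pattern: stems ending in a consonant insert -as- after the first vowel.
So zidre → zidrum.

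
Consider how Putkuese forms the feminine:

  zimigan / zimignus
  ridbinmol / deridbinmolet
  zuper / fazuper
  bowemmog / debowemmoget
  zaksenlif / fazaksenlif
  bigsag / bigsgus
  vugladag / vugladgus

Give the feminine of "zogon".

bowemmog and vugladag both end in -g yet inflect differently (debowemmoget, vugladgus), so the final letter is not what conditions the rule; the last vowel is.
"zogon" has last vowel 'o'. The stems whose last vowel is 'o' (ridbinmol → deridbinmolet, bowemmog → debowemmoget) add de- … -et around the stem.
The other patterns: stems whose last vowel is 'a' delete the last vowel and add -us; stems whose last vowel is 'e' or 'i' add the prefix fa-.
So zogon → dezogonet.

dezogonet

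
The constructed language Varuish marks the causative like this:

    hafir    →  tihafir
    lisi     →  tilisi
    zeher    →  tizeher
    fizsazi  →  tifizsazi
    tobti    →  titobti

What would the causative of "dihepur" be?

Every pair shown (hafir → tihafir, lisi → tilisi, zeher → tizeher, …) follows the same rule: add the prefix ti-.
So dihepur → tidihepur.

tidihepur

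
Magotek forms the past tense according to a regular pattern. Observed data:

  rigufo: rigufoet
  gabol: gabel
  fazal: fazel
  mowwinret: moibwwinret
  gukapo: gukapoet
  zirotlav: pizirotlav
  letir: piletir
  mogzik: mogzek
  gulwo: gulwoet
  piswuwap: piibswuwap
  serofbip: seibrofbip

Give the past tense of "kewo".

kewoet

"kewo" ends in -o. The stems ending in -o (rigufo → rigufoet, gulwo → gulwoet, gukapo → gukapoet) add -et.
The other patterns: stems ending in -p or -t insert -ib- after the first vowel; stems ending in -r or -v add the prefix pi-; stems ending in -k or -l change the last vowel to 'e'.
So kewo → kewoet.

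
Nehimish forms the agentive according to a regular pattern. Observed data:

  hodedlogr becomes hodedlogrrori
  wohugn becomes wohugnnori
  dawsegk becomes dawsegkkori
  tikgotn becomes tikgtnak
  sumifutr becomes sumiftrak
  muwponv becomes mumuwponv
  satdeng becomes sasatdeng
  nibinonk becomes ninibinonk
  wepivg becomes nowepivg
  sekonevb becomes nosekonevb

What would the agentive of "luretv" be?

"luretv" has second-to-last letter 't'. The stems whose second-to-last letter is 't' (tikgotn → tikgtnak, sumifutr → sumiftrak) delete the last vowel and add -ak.
So luretv → lurtvak.

lurtvak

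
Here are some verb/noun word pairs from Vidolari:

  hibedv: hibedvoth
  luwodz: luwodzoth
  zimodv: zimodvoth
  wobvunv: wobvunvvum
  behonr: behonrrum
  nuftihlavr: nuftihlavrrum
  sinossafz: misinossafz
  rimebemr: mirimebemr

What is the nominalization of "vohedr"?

vohedroth

"vohedr" has second-to-last letter 'd'. The stems whose second-to-last letter is 'd' (hibedv → hibedvoth, luwodz → luwodzoth, zimodv → zimodvoth) add -oth.
So vohedr → vohedroth.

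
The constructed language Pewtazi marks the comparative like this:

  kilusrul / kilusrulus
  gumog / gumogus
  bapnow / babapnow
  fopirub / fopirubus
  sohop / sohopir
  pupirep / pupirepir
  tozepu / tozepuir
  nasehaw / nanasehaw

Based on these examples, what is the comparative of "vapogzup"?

vapogzupir

"vapogzup" ends in -p. The stems ending in -p (sohop → sohopir, pupirep → pupirepir) add -ir.
So vapogzup → vapogzupir.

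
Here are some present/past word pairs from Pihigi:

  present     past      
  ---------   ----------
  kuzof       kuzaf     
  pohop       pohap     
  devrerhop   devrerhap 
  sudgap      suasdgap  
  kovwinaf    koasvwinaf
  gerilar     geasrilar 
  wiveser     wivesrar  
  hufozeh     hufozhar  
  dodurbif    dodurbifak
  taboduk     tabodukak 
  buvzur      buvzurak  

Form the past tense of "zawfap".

zaaswfap

pohop and sudgap both end in -p yet inflect differently (pohap, suasdgap), so the final letter is not what conditions the rule; the last vowel is.
"zawfap" has last vowel 'a'. The stems whose last vowel is 'a' (sudgap → suasdgap, kovwinaf → koasvwinaf, gerilar → geasrilar) insert -as- after the first vowel.
The other patterns: stems whose last vowel is 'o' change the last vowel to 'a'; stems whose last vowel is 'e' delete the last vowel and add -ar; stems whose last vowel is 'i' or 'u' add -ak.
So zawfap → zaaswfap.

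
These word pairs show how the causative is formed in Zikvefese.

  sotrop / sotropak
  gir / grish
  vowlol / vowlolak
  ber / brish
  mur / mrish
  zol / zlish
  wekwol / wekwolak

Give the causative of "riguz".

"riguz" has 2 vowels. The stems with 2 vowels (vowlol → vowlolak, sotrop → sotropak, wekwol → wekwolak) add -ak.
The other pattern: stems with 1 vowel delete the last vowel and add -ish.
So riguz → riguzak.

riguzak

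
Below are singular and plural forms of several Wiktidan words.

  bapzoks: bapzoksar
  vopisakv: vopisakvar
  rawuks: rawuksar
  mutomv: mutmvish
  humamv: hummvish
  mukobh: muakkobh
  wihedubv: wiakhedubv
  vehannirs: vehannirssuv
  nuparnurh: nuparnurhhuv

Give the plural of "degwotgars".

degwotgarssuv

"degwotgars" has second-to-last letter 'r'. The stems whose second-to-last letter is 'r' (vehannirs → vehannirssuv, nuparnurh → nuparnurhhuv) double the final consonant and add -uv.
So degwotgars → degwotgarssuv.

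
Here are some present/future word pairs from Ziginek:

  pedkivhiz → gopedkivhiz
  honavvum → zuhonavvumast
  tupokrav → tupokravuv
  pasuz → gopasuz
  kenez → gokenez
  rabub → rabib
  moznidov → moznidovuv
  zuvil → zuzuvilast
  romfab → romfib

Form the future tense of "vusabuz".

rabub and pasuz both have last vowel 'u' yet inflect differently (rabib, gopasuz), so the last vowel is not what conditions the rule; the final letter is.
"vusabuz" ends in -z. The stems ending in -z (kenez → gokenez, pedkivhiz → gopedkivhiz, pasuz → gopasuz) add the prefix go-.
So vusabuz → govusabuz.

govusabuz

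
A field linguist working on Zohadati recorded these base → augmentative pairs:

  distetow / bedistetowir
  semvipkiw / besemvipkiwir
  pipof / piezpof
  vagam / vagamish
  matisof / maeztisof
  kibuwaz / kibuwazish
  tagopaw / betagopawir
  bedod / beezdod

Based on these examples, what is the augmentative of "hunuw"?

behunuwir

vagam and tagopaw both have last vowel 'a' yet inflect differently (vagamish, betagopawir), so the last vowel is not what conditions the rule; the final letter is.
"hunuw" ends in -w. The stems ending in -w (semvipkiw → besemvipkiwir, distetow → bedistetowir, tagopaw → betagopawir) add be- … -ir around the stem.
The other patterns: stems ending in -m or -z add -ish; stems ending in -d or -f insert -ez- after the first vowel.
So hunuw → behunuwir.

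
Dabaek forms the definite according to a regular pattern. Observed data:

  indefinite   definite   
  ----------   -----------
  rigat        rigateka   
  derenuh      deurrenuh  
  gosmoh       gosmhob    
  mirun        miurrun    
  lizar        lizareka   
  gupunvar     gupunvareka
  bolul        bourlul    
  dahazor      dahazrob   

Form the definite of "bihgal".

derenuh and gosmoh both end in -h yet inflect differently (deurrenuh, gosmhob), so the final letter is not what conditions the rule; the last vowel is.
"bihgal" has last vowel 'a'. The stems whose last vowel is 'a' (lizar → lizareka, rigat → rigateka, gupunvar → gupunvareka) add -eka.
So bihgal → bihgaleka.

bihgaleka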